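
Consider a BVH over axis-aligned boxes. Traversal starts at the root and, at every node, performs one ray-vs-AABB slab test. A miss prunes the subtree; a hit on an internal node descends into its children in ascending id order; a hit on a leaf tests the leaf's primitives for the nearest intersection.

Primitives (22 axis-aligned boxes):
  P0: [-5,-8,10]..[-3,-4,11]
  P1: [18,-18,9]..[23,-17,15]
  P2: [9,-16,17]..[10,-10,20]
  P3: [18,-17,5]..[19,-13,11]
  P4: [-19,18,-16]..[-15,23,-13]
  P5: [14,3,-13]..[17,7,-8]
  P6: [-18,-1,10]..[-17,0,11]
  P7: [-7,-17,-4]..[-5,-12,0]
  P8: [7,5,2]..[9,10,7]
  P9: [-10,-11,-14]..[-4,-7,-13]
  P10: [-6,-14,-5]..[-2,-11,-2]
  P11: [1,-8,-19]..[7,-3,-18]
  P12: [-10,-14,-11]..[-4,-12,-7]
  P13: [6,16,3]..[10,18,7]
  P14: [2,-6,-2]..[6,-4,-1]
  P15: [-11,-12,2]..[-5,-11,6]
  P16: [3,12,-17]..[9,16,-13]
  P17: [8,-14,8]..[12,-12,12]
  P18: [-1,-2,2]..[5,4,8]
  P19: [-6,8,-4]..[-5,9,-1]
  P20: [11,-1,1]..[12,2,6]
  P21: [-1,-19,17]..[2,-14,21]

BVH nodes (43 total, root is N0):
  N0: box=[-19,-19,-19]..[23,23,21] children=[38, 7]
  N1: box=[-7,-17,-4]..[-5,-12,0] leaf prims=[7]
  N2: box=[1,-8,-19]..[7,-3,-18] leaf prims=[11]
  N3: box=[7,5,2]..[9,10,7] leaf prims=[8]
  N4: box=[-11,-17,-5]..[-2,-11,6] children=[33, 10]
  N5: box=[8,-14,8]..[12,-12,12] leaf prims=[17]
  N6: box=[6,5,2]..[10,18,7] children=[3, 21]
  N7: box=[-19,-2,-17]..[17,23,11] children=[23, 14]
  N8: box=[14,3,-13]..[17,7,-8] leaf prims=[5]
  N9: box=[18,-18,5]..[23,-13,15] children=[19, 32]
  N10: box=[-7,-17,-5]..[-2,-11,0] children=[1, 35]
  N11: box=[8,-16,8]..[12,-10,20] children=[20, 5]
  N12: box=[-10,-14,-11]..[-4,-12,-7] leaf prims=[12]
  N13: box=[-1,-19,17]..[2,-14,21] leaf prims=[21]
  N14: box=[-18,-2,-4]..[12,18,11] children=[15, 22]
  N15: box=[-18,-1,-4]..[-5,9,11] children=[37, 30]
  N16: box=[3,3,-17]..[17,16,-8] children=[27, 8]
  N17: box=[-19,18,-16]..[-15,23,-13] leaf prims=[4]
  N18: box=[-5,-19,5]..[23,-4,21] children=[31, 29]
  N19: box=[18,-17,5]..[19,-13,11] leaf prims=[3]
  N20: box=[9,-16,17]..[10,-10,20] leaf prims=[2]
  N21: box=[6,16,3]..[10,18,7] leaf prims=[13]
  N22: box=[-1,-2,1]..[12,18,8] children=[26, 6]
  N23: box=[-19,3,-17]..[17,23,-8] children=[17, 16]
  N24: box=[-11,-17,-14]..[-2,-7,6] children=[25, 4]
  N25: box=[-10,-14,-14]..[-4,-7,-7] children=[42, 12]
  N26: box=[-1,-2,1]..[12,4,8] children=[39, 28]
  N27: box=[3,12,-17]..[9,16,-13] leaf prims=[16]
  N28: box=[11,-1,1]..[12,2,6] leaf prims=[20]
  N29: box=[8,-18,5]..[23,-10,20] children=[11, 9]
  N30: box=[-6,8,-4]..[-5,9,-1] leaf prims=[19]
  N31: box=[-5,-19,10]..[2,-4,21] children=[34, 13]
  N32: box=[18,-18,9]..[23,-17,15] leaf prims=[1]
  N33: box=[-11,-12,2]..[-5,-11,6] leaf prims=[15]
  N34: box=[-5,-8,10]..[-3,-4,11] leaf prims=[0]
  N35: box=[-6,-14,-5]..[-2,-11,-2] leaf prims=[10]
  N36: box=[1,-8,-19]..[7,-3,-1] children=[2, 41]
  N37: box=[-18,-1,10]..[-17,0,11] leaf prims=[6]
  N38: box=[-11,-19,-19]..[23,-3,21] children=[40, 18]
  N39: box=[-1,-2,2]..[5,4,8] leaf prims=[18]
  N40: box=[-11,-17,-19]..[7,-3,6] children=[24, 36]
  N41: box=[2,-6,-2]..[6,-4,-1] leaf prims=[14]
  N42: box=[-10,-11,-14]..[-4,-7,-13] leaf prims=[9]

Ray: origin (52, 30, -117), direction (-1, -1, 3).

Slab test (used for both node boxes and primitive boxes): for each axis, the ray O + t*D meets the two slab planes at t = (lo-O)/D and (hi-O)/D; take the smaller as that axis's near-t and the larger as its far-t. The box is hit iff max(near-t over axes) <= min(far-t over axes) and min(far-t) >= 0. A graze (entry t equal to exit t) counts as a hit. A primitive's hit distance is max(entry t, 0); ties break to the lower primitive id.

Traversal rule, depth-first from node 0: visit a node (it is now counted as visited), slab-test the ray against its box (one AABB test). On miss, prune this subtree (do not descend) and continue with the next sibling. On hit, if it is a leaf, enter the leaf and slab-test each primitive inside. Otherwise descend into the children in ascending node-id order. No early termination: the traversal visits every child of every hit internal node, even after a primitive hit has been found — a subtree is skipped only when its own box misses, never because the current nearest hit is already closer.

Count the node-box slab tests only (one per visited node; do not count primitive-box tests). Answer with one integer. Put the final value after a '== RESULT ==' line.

Trace the traversal:
N0 x:[29,71] y:[7,49] z:[98/3,46] -> hit [98/3,46], descend [7, 38]
  N7 x:[35,71] y:[7,32] z:[100/3,128/3] -> miss, prune
  N38 x:[29,63] y:[33,49] z:[98/3,46] -> hit [33,46], descend [18, 40]
    N18 x:[29,57] y:[34,49] z:[122/3,46] -> hit [122/3,46], descend [29, 31]
      N29 x:[29,44] y:[40,48] z:[122/3,137/3] -> hit [122/3,44], descend [9, 11]
        N9 x:[29,34] y:[43,48] z:[122/3,44] -> miss, prune
        N11 x:[40,44] y:[40,46] z:[125/3,137/3] -> hit [125/3,44], descend [5, 20]
          N5 x:[40,44] y:[42,44] z:[125/3,43] -> hit [42,43] leaf, test {P17@t=42}
          N20 x:[42,43] y:[40,46] z:[134/3,137/3] -> miss, prune
      N31 x:[50,57] y:[34,49] z:[127/3,46] -> miss, prune
    N40 x:[45,63] y:[33,47] z:[98/3,41] -> miss, prune

11 AABB tests over nodes [0, 7, 38, 18, 29, 9, 11, 5, 20, 31, 40]; 1 leaf entered; closest P17.

== RESULT ==
11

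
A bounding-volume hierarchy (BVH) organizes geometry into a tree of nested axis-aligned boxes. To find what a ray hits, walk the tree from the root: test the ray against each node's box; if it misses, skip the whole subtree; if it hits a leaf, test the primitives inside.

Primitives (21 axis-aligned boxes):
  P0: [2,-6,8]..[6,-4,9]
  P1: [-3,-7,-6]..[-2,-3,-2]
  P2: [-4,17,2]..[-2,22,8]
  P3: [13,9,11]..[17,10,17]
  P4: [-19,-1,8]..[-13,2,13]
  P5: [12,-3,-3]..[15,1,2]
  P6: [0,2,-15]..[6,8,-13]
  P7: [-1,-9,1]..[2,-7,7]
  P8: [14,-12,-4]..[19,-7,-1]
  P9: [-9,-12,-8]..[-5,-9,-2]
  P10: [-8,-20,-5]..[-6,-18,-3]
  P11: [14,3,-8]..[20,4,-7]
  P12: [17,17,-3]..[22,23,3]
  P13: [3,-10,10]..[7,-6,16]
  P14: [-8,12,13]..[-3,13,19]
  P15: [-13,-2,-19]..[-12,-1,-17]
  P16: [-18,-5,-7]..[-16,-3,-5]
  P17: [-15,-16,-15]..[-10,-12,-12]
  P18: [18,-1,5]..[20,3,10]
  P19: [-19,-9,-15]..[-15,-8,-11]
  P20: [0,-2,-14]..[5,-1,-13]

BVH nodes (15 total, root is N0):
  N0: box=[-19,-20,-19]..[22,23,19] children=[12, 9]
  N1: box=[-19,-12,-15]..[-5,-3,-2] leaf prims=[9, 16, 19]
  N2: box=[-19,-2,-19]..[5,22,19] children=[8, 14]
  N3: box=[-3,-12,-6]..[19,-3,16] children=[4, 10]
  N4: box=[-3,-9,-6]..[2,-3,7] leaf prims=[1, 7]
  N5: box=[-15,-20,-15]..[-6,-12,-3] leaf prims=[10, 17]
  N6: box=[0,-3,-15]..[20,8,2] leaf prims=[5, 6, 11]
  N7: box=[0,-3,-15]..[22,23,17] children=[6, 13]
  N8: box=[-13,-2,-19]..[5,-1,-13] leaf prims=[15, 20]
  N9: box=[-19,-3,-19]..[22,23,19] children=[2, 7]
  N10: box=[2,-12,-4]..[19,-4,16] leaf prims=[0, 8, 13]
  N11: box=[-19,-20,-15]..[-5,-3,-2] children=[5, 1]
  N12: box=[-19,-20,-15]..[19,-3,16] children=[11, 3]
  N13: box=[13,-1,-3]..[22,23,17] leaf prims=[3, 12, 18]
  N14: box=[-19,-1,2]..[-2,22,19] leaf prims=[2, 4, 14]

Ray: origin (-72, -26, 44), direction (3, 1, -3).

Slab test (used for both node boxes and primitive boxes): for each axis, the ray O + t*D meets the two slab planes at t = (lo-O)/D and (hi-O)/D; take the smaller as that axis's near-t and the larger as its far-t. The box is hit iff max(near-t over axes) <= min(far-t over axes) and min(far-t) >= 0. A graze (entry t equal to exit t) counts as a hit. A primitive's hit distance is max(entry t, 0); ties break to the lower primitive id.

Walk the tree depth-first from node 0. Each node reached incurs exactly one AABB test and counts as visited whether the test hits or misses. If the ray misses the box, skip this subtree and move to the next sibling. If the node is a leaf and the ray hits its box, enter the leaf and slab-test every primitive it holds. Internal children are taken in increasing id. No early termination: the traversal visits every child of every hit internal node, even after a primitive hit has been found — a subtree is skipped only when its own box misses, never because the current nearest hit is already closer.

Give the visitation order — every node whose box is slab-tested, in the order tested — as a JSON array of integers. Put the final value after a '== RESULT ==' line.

Walk:
N0 x:[53/3,94/3] y:[6,49] z:[25/3,21] -> hit [53/3,21], descend [9, 12]
  N9 x:[53/3,94/3] y:[23,49] z:[25/3,21] -> miss, prune
  N12 x:[53/3,91/3] y:[6,23] z:[28/3,59/3] -> hit [53/3,59/3], descend [3, 11]
    N3 x:[23,91/3] y:[14,23] z:[28/3,50/3] -> miss, prune
    N11 x:[53/3,67/3] y:[6,23] z:[46/3,59/3] -> hit [53/3,59/3], descend [1, 5]
      N1 x:[53/3,67/3] y:[14,23] z:[46/3,59/3] -> hit [53/3,59/3] leaf, test {P9(miss), P16(miss), P19(miss)}
      N5 x:[19,22] y:[6,14] z:[47/3,59/3] -> miss, prune

7 AABB tests over nodes [0, 9, 12, 3, 11, 1, 5]; 1 leaf entered; closest miss.

== RESULT ==
[0, 9, 12, 3, 11, 1, 5]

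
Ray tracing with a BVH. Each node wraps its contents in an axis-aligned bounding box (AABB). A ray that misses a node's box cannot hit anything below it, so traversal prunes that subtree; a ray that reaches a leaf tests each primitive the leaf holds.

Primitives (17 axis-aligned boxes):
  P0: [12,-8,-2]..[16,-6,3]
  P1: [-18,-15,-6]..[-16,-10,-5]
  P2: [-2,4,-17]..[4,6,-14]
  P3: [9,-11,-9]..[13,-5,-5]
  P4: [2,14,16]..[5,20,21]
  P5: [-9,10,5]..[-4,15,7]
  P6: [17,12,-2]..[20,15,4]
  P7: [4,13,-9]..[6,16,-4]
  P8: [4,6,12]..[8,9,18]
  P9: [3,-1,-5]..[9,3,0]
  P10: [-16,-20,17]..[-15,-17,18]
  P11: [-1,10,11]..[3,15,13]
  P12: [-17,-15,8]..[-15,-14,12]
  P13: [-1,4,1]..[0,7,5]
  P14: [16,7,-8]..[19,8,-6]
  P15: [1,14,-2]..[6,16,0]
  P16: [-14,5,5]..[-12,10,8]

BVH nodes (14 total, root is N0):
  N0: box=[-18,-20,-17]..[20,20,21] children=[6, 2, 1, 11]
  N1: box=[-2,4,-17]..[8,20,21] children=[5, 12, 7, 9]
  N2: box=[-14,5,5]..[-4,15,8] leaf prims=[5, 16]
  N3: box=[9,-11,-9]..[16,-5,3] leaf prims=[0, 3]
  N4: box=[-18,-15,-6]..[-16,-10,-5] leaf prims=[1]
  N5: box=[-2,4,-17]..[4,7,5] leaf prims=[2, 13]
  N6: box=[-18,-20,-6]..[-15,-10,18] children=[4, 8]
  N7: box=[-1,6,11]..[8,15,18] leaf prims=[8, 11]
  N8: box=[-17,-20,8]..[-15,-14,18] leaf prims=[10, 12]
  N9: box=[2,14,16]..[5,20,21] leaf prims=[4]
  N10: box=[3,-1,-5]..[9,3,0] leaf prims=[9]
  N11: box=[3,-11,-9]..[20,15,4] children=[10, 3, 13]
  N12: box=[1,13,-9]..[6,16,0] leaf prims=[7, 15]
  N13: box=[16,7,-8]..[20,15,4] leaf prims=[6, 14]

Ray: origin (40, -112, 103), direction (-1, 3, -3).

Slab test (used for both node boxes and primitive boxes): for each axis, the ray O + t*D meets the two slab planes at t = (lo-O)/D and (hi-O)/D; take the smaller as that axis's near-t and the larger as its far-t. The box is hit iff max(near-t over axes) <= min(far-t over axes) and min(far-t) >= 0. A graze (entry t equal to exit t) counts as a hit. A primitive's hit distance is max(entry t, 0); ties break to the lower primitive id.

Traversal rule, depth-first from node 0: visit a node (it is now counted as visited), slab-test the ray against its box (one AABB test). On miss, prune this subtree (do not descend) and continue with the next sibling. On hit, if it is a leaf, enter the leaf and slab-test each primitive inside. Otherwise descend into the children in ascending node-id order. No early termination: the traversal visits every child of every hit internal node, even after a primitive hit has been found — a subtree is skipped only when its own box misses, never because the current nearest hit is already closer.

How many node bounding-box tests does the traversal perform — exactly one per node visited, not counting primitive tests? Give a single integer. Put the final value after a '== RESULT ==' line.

Walk:
N0 x:[20,58] y:[92/3,44] z:[82/3,40] -> hit [92/3,40], descend [1, 2, 6, 11]
  N1 x:[32,42] y:[116/3,44] z:[82/3,40] -> hit [116/3,40], descend [5, 7, 9, 12]
    N5 x:[36,42] y:[116/3,119/3] z:[98/3,40] -> hit [116/3,119/3] leaf, test {P2@t=39, P13(miss)}
    N7 x:[32,41] y:[118/3,127/3] z:[85/3,92/3] -> miss, prune
    N9 x:[35,38] y:[42,44] z:[82/3,29] -> miss, prune
    N12 x:[34,39] y:[125/3,128/3] z:[103/3,112/3] -> miss, prune
  N2 x:[44,54] y:[39,127/3] z:[95/3,98/3] -> miss, prune
  N6 x:[55,58] y:[92/3,34] z:[85/3,109/3] -> miss, prune
  N11 x:[20,37] y:[101/3,127/3] z:[33,112/3] -> hit [101/3,37], descend [3, 10, 13]
    N3 x:[24,31] y:[101/3,107/3] z:[100/3,112/3] -> miss, prune
    N10 x:[31,37] y:[37,115/3] z:[103/3,36] -> miss, prune
    N13 x:[20,24] y:[119/3,127/3] z:[33,37] -> miss, prune

Summary -> nodes [0, 1, 5, 7, 9, 12, 2, 6, 11, 3, 10, 13]; box-tests=12; leaf-entries=1; first=P2

== RESULT ==
12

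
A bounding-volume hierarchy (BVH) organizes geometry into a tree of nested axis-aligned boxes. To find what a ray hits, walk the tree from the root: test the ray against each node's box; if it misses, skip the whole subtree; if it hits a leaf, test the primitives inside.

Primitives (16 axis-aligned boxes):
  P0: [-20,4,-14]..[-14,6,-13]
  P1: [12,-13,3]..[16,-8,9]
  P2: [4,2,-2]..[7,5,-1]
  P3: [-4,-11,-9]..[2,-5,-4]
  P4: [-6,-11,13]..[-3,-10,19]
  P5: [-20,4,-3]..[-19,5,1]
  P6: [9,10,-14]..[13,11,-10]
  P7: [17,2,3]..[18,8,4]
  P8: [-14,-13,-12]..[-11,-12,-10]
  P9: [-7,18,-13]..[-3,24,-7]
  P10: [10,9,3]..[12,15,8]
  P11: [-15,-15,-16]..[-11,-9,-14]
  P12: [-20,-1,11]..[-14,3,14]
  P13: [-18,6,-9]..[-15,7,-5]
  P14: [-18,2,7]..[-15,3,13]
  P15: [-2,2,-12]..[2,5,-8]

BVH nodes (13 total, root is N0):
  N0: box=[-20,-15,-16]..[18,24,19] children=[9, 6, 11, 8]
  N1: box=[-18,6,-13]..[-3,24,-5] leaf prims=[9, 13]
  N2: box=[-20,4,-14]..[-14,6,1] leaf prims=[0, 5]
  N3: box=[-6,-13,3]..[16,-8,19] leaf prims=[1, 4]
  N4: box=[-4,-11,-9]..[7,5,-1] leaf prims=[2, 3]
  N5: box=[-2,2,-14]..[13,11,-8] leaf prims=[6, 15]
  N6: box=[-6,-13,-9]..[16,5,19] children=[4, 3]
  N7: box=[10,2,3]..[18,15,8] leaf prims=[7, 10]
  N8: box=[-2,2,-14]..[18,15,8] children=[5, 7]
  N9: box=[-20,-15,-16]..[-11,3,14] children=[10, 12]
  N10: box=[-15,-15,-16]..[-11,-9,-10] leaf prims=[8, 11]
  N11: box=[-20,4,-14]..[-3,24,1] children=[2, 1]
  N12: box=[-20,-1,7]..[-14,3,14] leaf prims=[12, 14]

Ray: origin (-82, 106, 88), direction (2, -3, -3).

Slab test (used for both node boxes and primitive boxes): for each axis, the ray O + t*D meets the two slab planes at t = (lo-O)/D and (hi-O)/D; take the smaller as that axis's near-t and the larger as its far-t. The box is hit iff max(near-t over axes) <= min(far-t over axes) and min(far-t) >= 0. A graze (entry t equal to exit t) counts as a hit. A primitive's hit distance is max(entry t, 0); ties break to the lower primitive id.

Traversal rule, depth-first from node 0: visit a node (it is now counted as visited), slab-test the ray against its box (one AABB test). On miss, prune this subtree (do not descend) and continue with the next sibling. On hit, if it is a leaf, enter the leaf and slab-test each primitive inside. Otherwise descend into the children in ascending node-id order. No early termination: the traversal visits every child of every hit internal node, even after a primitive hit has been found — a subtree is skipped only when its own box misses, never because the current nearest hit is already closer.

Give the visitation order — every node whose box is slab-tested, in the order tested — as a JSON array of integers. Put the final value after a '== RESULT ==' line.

Walk:
N0 x:[31,50] y:[82/3,121/3] z:[23,104/3] -> hit [31,104/3], descend [6, 8, 9, 11]
  N6 x:[38,49] y:[101/3,119/3] z:[23,97/3] -> miss, prune
  N8 x:[40,50] y:[91/3,104/3] z:[80/3,34] -> miss, prune
  N9 x:[31,71/2] y:[103/3,121/3] z:[74/3,104/3] -> hit [103/3,104/3], descend [10, 12]
    N10 x:[67/2,71/2] y:[115/3,121/3] z:[98/3,104/3] -> miss, prune
    N12 x:[31,34] y:[103/3,107/3] z:[74/3,27] -> miss, prune
  N11 x:[31,79/2] y:[82/3,34] z:[29,34] -> hit [31,34], descend [1, 2]
    N1 x:[32,79/2] y:[82/3,100/3] z:[31,101/3] -> hit [32,100/3] leaf, test {P9(miss), P13(miss)}
    N2 x:[31,34] y:[100/3,34] z:[29,34] -> hit [100/3,34] leaf, test {P0@t=101/3, P5(miss)}

Summary -> nodes [0, 6, 8, 9, 10, 12, 11, 1, 2]; box-tests=9; leaf-entries=2; first=P0

== RESULT ==
[0, 6, 8, 9, 10, 12, 11, 1, 2]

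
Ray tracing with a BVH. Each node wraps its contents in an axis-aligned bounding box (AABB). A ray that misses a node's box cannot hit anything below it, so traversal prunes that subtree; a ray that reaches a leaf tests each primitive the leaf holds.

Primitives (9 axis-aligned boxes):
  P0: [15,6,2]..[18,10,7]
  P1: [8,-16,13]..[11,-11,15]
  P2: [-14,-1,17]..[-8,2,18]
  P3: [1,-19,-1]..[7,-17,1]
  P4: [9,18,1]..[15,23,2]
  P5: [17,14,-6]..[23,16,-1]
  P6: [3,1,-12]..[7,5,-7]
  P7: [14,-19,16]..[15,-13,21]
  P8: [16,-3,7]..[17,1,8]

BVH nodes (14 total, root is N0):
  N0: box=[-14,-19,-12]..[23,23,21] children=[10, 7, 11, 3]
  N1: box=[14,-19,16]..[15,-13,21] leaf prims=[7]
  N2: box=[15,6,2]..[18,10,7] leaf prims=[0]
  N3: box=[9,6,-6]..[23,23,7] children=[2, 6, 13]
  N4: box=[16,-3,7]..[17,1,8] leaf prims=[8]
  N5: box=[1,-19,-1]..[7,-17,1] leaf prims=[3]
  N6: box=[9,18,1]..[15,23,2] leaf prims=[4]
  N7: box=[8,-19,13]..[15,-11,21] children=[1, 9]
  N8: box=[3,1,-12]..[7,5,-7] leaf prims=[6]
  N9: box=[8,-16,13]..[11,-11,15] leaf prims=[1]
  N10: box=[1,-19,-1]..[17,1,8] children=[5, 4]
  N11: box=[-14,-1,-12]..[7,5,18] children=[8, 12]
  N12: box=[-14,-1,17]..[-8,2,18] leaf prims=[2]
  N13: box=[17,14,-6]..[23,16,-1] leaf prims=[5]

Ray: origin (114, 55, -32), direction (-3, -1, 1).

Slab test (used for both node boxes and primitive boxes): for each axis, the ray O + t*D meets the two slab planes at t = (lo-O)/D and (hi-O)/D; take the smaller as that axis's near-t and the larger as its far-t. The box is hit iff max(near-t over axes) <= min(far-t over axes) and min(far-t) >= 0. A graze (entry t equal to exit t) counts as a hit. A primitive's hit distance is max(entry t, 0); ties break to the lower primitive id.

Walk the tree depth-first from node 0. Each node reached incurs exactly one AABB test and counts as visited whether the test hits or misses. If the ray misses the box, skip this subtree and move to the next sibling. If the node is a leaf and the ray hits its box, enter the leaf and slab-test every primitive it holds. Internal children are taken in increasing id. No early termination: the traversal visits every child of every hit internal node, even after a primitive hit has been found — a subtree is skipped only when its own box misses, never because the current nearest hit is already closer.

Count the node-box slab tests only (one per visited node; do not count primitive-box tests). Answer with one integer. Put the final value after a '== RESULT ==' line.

Traverse from the root:
N0 x:[91/3,128/3] y:[32,74] z:[20,53] -> hit [32,128/3], descend [3, 7, 10, 11]
  N3 x:[91/3,35] y:[32,49] z:[26,39] -> hit [32,35], descend [2, 6, 13]
    N2 x:[32,33] y:[45,49] z:[34,39] -> miss, prune
    N6 x:[33,35] y:[32,37] z:[33,34] -> hit [33,34] leaf, test {P4@t=33}
    N13 x:[91/3,97/3] y:[39,41] z:[26,31] -> miss, prune
  N7 x:[33,106/3] y:[66,74] z:[45,53] -> miss, prune
  N10 x:[97/3,113/3] y:[54,74] z:[31,40] -> miss, prune
  N11 x:[107/3,128/3] y:[50,56] z:[20,50] -> miss, prune

Summary -> nodes [0, 3, 2, 6, 13, 7, 10, 11]; box-tests=8; leaf-entries=1; first=P4

== RESULT ==
8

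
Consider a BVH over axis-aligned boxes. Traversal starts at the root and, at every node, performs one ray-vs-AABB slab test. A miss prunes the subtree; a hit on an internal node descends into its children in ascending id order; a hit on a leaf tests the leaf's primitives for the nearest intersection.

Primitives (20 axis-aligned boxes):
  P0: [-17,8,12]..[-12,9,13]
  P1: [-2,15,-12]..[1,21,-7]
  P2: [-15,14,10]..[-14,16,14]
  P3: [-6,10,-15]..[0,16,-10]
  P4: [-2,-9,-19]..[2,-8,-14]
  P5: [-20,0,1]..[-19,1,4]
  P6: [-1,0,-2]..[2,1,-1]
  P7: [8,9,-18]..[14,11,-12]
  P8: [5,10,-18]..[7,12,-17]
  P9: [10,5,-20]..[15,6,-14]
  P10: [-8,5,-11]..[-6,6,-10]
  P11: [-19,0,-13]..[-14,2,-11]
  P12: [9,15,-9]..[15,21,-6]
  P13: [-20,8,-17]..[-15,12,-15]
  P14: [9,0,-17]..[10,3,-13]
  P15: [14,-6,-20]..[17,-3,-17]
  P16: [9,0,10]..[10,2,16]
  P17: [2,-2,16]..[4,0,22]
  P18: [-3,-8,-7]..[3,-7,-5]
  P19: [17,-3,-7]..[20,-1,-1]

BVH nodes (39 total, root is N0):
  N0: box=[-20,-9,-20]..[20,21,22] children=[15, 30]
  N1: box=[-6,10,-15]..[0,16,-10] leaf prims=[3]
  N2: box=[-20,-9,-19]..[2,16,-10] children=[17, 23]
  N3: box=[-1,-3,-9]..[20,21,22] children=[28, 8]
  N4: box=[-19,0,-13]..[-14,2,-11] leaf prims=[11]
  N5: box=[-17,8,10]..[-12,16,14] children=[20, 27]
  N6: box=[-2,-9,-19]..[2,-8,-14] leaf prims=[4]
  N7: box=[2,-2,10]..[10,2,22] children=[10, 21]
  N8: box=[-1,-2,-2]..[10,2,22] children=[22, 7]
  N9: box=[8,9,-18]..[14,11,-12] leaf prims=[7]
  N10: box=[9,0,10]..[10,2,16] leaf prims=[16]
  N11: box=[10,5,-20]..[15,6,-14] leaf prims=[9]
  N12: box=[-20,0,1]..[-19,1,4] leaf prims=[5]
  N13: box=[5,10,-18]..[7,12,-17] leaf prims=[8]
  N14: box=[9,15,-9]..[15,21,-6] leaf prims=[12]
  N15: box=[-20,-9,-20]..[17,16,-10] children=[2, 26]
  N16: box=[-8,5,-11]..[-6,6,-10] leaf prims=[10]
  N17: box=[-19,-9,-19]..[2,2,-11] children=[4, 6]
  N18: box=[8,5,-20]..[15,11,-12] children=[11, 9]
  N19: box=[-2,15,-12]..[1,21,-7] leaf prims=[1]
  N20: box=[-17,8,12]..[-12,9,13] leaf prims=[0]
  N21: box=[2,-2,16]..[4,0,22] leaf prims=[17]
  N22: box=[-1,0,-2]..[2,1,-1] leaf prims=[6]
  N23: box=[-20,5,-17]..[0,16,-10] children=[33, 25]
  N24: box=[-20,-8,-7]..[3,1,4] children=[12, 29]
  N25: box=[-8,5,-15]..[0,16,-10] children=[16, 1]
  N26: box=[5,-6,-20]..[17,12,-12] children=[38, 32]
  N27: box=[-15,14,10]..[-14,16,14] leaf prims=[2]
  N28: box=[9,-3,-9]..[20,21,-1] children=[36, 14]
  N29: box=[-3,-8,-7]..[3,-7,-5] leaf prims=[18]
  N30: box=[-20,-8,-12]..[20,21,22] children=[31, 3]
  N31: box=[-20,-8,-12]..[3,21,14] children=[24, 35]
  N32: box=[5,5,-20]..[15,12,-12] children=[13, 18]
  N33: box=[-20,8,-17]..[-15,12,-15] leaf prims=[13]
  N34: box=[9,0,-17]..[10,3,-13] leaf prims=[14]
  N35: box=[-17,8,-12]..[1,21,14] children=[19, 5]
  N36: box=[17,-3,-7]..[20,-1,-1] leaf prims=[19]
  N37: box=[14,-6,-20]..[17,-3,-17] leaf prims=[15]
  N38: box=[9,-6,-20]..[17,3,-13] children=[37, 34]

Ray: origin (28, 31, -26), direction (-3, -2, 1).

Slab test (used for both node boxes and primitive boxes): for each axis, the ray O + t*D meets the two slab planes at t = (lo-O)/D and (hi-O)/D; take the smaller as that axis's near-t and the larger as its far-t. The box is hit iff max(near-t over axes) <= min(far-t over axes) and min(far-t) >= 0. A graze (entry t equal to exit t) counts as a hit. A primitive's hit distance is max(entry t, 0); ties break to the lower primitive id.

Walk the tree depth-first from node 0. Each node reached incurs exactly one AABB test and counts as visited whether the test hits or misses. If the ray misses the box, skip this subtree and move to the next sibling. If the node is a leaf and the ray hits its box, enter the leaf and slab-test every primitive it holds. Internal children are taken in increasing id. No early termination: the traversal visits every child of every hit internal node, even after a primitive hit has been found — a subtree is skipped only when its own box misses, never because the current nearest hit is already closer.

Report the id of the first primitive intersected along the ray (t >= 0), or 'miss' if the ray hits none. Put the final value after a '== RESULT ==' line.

Walk:
N0 x:[8/3,16] y:[5,20] z:[6,48] -> hit [6,16], descend [15, 30]
  N15 x:[11/3,16] y:[15/2,20] z:[6,16] -> hit [15/2,16], descend [2, 26]
    N2 x:[26/3,16] y:[15/2,20] z:[7,16] -> hit [26/3,16], descend [17, 23]
      N17 x:[26/3,47/3] y:[29/2,20] z:[7,15] -> hit [29/2,15], descend [4, 6]
        N4 x:[14,47/3] y:[29/2,31/2] z:[13,15] -> hit [29/2,15] leaf, test {P11@t=29/2}
        N6 x:[26/3,10] y:[39/2,20] z:[7,12] -> miss, prune
      N23 x:[28/3,16] y:[15/2,13] z:[9,16] -> hit [28/3,13], descend [25, 33]
        N25 x:[28/3,12] y:[15/2,13] z:[11,16] -> hit [11,12], descend [1, 16]
          N1 x:[28/3,34/3] y:[15/2,21/2] z:[11,16] -> miss, prune
          N16 x:[34/3,12] y:[25/2,13] z:[15,16] -> miss, prune
        N33 x:[43/3,16] y:[19/2,23/2] z:[9,11] -> miss, prune
    N26 x:[11/3,23/3] y:[19/2,37/2] z:[6,14] -> miss, prune
  N30 x:[8/3,16] y:[5,39/2] z:[14,48] -> hit [14,16], descend [3, 31]
    N3 x:[8/3,29/3] y:[5,17] z:[17,48] -> miss, prune
    N31 x:[25/3,16] y:[5,39/2] z:[14,40] -> hit [14,16], descend [24, 35]
      N24 x:[25/3,16] y:[15,39/2] z:[19,30] -> miss, prune
      N35 x:[9,15] y:[5,23/2] z:[14,40] -> miss, prune

17 AABB tests over nodes [0, 15, 2, 17, 4, 6, 23, 25, 1, 16, 33, 26, 30, 3, 31, 24, 35]; 1 leaf entered; closest P11.

== RESULT ==
11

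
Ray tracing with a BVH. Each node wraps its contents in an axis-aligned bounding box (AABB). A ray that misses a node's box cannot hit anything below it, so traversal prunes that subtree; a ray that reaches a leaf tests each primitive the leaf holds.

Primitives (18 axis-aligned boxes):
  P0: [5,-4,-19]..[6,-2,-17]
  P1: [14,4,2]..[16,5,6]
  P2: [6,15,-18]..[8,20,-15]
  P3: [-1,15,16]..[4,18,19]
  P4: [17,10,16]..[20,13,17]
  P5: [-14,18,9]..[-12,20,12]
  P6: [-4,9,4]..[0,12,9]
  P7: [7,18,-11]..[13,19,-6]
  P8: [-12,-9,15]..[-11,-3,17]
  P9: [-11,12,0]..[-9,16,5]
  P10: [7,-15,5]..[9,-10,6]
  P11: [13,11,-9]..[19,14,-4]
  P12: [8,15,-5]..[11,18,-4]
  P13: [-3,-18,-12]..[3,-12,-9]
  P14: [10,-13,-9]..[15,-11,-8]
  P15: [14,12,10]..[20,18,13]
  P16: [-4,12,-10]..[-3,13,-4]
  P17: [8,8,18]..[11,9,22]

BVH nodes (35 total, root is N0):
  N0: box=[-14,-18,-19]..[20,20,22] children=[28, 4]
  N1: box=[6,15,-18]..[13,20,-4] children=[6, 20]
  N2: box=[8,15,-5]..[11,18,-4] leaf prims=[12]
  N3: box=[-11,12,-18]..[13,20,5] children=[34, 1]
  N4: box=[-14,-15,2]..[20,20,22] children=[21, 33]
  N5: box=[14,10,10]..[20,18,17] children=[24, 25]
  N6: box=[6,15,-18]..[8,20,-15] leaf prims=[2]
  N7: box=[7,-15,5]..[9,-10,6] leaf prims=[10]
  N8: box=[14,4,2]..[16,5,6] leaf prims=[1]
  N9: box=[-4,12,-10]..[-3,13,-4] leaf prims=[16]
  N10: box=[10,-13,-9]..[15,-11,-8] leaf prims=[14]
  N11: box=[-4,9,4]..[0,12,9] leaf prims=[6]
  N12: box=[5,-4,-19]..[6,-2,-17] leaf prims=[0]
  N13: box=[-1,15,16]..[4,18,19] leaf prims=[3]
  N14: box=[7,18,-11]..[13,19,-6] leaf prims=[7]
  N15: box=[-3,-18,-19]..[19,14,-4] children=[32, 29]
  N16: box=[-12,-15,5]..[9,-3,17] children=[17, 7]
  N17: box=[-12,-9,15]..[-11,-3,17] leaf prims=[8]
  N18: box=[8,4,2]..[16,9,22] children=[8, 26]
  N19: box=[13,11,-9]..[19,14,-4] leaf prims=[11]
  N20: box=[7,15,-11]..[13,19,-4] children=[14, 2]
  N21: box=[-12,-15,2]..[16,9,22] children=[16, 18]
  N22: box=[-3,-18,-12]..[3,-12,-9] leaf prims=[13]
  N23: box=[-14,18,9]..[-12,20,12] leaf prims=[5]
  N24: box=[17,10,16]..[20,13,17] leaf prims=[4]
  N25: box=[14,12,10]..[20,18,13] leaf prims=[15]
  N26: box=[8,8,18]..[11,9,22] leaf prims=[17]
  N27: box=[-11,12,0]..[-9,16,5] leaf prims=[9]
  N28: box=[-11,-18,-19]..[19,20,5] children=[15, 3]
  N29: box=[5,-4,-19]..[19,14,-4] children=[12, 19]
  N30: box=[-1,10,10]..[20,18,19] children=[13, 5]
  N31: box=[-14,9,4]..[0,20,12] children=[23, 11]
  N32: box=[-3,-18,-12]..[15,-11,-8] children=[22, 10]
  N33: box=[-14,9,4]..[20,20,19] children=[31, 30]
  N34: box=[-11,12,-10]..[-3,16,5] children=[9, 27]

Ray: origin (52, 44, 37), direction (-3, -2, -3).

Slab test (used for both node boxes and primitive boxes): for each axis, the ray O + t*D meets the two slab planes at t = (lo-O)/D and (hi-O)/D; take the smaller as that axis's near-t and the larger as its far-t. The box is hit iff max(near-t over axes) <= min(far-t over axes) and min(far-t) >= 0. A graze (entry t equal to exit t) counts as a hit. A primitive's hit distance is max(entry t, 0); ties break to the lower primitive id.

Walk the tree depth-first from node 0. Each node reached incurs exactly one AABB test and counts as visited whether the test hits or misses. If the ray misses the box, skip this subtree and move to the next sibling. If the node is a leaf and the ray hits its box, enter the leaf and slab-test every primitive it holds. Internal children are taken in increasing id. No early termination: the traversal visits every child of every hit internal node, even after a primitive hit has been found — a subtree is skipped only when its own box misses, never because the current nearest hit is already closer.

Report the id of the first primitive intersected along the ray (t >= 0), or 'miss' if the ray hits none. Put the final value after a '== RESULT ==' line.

Trace the traversal:
N0 x:[32/3,22] y:[12,31] z:[5,56/3] -> hit [12,56/3], descend [4, 28]
  N4 x:[32/3,22] y:[12,59/2] z:[5,35/3] -> miss, prune
  N28 x:[11,21] y:[12,31] z:[32/3,56/3] -> hit [12,56/3], descend [3, 15]
    N3 x:[13,21] y:[12,16] z:[32/3,55/3] -> hit [13,16], descend [1, 34]
      N1 x:[13,46/3] y:[12,29/2] z:[41/3,55/3] -> hit [41/3,29/2], descend [6, 20]
        N6 x:[44/3,46/3] y:[12,29/2] z:[52/3,55/3] -> miss, prune
        N20 x:[13,15] y:[25/2,29/2] z:[41/3,16] -> hit [41/3,29/2], descend [2, 14]
          N2 x:[41/3,44/3] y:[13,29/2] z:[41/3,14] -> hit [41/3,14] leaf, test {P12@t=41/3}
          N14 x:[13,15] y:[25/2,13] z:[43/3,16] -> miss, prune
      N34 x:[55/3,21] y:[14,16] z:[32/3,47/3] -> miss, prune
    N15 x:[11,55/3] y:[15,31] z:[41/3,56/3] -> hit [15,55/3], descend [29, 32]
      N29 x:[11,47/3] y:[15,24] z:[41/3,56/3] -> hit [15,47/3], descend [12, 19]
        N12 x:[46/3,47/3] y:[23,24] z:[18,56/3] -> miss, prune
        N19 x:[11,13] y:[15,33/2] z:[41/3,46/3] -> miss, prune
      N32 x:[37/3,55/3] y:[55/2,31] z:[15,49/3] -> miss, prune

15 AABB tests over nodes [0, 4, 28, 3, 1, 6, 20, 2, 14, 34, 15, 29, 12, 19, 32]; 1 leaf entered; closest P12.

== RESULT ==
12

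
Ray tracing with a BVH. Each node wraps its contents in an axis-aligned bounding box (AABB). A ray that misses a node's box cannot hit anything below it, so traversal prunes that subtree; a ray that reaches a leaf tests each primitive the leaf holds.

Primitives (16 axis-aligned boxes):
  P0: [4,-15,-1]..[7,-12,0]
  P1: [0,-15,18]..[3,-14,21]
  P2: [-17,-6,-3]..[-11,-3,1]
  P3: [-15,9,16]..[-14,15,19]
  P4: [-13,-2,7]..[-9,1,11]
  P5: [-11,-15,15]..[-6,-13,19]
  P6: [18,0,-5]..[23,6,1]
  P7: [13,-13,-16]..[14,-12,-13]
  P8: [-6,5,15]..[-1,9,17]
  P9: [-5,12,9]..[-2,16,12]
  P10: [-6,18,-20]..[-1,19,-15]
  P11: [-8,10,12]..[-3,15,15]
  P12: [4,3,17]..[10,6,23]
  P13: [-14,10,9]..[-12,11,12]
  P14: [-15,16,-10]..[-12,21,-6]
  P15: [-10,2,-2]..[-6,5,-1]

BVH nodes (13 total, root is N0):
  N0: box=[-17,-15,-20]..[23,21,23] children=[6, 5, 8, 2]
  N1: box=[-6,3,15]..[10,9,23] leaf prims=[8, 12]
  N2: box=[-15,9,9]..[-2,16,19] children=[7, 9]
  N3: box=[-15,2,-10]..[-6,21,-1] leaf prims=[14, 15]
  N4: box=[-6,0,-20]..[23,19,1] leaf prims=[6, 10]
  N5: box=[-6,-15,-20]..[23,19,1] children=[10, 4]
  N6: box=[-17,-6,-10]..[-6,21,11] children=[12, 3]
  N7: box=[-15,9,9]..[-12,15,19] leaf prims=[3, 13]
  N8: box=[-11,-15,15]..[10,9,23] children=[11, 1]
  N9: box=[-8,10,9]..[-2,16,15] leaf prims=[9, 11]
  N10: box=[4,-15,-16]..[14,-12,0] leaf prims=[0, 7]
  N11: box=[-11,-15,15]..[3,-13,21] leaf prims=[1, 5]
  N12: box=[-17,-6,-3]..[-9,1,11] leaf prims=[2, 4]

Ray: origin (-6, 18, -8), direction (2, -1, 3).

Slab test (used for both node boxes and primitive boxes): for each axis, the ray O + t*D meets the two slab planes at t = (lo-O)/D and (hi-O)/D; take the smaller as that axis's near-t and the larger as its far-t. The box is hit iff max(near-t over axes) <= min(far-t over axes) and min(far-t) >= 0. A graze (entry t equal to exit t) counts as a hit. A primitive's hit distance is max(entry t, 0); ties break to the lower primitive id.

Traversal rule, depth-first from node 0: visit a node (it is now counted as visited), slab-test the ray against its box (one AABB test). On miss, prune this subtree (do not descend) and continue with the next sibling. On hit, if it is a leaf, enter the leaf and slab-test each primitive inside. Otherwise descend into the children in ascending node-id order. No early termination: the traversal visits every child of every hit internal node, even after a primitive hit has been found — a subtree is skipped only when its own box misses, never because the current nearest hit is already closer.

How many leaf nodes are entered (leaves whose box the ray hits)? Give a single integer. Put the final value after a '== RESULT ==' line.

Walk:
N0 x:[-11/2,29/2] y:[-3,33] z:[-4,31/3] -> hit [-3,31/3], descend [2, 5, 6, 8]
  N2 x:[-9/2,2] y:[2,9] z:[17/3,9] -> miss, prune
  N5 x:[0,29/2] y:[-1,33] z:[-4,3] -> hit [0,3], descend [4, 10]
    N4 x:[0,29/2] y:[-1,18] z:[-4,3] -> hit [0,3] leaf, test {P6(miss), P10(miss)}
    N10 x:[5,10] y:[30,33] z:[-8/3,8/3] -> miss, prune
  N6 x:[-11/2,0] y:[-3,24] z:[-2/3,19/3] -> hit [-2/3,0], descend [3, 12]
    N3 x:[-9/2,0] y:[-3,16] z:[-2/3,7/3] -> hit [-2/3,0] leaf, test {P14(miss), P15(miss)}
    N12 x:[-11/2,-3/2] y:[17,24] z:[5/3,19/3] -> miss, prune
  N8 x:[-5/2,8] y:[9,33] z:[23/3,31/3] -> miss, prune

Summary -> nodes [0, 2, 5, 4, 10, 6, 3, 12, 8]; box-tests=9; leaf-entries=2; first=miss

== RESULT ==
2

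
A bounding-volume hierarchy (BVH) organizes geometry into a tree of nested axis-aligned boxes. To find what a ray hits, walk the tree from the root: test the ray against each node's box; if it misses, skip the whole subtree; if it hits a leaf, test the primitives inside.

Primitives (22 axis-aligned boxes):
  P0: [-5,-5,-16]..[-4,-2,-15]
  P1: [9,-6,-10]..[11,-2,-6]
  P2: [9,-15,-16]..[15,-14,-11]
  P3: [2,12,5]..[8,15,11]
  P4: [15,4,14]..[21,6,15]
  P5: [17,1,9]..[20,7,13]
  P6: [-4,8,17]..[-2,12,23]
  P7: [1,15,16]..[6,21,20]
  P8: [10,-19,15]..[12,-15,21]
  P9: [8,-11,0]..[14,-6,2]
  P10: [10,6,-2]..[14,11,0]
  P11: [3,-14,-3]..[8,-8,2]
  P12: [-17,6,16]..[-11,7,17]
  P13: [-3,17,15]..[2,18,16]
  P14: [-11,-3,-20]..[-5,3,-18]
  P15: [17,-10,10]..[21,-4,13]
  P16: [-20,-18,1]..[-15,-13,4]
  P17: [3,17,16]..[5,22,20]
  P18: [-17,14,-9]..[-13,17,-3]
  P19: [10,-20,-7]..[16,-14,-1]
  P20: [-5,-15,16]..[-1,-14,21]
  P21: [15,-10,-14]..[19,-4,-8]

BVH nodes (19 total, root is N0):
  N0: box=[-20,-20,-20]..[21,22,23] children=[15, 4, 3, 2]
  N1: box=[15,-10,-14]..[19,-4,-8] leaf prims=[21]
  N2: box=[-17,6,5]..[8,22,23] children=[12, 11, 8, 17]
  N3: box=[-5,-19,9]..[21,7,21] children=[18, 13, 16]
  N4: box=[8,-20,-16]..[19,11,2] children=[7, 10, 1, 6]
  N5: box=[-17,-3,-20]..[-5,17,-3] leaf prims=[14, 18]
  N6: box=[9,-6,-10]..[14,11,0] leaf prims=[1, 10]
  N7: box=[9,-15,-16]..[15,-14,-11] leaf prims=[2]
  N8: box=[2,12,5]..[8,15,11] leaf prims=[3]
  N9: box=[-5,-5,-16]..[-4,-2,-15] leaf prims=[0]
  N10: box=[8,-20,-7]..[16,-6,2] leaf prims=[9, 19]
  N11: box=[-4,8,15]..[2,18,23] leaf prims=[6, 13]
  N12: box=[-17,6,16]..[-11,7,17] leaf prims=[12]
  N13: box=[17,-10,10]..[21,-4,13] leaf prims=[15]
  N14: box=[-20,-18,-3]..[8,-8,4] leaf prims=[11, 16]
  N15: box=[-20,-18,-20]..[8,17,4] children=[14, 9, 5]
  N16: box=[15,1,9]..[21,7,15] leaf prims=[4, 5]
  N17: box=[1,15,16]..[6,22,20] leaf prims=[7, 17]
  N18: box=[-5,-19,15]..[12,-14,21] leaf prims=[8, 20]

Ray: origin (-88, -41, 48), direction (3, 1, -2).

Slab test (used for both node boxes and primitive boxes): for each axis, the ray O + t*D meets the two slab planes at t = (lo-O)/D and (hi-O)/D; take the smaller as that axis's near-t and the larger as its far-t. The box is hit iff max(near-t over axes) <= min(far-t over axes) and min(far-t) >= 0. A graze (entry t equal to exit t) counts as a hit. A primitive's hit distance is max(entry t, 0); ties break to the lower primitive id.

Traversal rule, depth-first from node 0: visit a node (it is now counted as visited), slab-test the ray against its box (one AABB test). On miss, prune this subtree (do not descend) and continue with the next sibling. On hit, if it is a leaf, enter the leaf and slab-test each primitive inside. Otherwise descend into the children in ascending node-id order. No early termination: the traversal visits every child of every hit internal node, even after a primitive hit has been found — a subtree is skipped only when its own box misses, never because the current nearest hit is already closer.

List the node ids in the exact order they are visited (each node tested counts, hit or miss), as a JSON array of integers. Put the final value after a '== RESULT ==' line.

Walk:
N0 x:[68/3,109/3] y:[21,63] z:[25/2,34] -> hit [68/3,34], descend [2, 3, 4, 15]
  N2 x:[71/3,32] y:[47,63] z:[25/2,43/2] -> miss, prune
  N3 x:[83/3,109/3] y:[22,48] z:[27/2,39/2] -> miss, prune
  N4 x:[32,107/3] y:[21,52] z:[23,32] -> hit [32,32], descend [1, 6, 7, 10]
    N1 x:[103/3,107/3] y:[31,37] z:[28,31] -> miss, prune
    N6 x:[97/3,34] y:[35,52] z:[24,29] -> miss, prune
    N7 x:[97/3,103/3] y:[26,27] z:[59/2,32] -> miss, prune
    N10 x:[32,104/3] y:[21,35] z:[23,55/2] -> miss, prune
  N15 x:[68/3,32] y:[23,58] z:[22,34] -> hit [23,32], descend [5, 9, 14]
    N5 x:[71/3,83/3] y:[38,58] z:[51/2,34] -> miss, prune
    N9 x:[83/3,28] y:[36,39] z:[63/2,32] -> miss, prune
    N14 x:[68/3,32] y:[23,33] z:[22,51/2] -> hit [23,51/2] leaf, test {P11(miss), P16@t=23}

Visited [0, 2, 3, 4, 1, 6, 7, 10, 15, 5, 9, 14]. Tests: 12 box, 1 leaf. Nearest: P16.

== RESULT ==
[0, 2, 3, 4, 1, 6, 7, 10, 15, 5, 9, 14]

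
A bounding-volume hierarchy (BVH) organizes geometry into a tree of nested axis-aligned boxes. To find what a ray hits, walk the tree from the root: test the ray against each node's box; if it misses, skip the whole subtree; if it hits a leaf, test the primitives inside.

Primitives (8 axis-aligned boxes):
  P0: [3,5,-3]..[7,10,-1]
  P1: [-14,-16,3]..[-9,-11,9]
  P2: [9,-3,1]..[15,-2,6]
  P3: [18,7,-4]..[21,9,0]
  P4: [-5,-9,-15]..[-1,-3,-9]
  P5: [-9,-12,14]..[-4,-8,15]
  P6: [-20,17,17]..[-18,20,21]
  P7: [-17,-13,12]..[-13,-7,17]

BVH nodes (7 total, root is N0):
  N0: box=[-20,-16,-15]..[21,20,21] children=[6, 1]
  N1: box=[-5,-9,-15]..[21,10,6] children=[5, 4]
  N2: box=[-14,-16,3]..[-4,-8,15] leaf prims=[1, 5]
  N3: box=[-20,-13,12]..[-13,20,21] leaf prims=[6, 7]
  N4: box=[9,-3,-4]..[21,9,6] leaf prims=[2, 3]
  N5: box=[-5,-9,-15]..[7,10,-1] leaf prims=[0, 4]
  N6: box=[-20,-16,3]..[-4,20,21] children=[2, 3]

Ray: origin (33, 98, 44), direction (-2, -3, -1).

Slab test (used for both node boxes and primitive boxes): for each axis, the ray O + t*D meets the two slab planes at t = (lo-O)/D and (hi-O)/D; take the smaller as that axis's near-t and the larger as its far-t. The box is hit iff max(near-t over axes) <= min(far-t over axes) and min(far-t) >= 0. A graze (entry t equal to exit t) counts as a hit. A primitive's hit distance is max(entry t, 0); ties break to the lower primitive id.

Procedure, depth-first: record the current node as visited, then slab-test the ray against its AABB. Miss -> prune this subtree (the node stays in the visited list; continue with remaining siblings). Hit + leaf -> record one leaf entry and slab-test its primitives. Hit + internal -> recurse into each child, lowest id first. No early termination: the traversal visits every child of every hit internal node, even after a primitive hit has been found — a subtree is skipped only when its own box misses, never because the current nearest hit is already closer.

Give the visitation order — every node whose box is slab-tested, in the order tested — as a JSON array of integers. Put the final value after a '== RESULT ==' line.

Trace the traversal:
N0 x:[6,53/2] y:[26,38] z:[23,59] -> hit [26,53/2], descend [1, 6]
  N1 x:[6,19] y:[88/3,107/3] z:[38,59] -> miss, prune
  N6 x:[37/2,53/2] y:[26,38] z:[23,41] -> hit [26,53/2], descend [2, 3]
    N2 x:[37/2,47/2] y:[106/3,38] z:[29,41] -> miss, prune
    N3 x:[23,53/2] y:[26,37] z:[23,32] -> hit [26,53/2] leaf, test {P6@t=26, P7(miss)}

Visited [0, 1, 6, 2, 3]. Tests: 5 box, 1 leaf. Nearest: P6.

== RESULT ==
[0, 1, 6, 2, 3]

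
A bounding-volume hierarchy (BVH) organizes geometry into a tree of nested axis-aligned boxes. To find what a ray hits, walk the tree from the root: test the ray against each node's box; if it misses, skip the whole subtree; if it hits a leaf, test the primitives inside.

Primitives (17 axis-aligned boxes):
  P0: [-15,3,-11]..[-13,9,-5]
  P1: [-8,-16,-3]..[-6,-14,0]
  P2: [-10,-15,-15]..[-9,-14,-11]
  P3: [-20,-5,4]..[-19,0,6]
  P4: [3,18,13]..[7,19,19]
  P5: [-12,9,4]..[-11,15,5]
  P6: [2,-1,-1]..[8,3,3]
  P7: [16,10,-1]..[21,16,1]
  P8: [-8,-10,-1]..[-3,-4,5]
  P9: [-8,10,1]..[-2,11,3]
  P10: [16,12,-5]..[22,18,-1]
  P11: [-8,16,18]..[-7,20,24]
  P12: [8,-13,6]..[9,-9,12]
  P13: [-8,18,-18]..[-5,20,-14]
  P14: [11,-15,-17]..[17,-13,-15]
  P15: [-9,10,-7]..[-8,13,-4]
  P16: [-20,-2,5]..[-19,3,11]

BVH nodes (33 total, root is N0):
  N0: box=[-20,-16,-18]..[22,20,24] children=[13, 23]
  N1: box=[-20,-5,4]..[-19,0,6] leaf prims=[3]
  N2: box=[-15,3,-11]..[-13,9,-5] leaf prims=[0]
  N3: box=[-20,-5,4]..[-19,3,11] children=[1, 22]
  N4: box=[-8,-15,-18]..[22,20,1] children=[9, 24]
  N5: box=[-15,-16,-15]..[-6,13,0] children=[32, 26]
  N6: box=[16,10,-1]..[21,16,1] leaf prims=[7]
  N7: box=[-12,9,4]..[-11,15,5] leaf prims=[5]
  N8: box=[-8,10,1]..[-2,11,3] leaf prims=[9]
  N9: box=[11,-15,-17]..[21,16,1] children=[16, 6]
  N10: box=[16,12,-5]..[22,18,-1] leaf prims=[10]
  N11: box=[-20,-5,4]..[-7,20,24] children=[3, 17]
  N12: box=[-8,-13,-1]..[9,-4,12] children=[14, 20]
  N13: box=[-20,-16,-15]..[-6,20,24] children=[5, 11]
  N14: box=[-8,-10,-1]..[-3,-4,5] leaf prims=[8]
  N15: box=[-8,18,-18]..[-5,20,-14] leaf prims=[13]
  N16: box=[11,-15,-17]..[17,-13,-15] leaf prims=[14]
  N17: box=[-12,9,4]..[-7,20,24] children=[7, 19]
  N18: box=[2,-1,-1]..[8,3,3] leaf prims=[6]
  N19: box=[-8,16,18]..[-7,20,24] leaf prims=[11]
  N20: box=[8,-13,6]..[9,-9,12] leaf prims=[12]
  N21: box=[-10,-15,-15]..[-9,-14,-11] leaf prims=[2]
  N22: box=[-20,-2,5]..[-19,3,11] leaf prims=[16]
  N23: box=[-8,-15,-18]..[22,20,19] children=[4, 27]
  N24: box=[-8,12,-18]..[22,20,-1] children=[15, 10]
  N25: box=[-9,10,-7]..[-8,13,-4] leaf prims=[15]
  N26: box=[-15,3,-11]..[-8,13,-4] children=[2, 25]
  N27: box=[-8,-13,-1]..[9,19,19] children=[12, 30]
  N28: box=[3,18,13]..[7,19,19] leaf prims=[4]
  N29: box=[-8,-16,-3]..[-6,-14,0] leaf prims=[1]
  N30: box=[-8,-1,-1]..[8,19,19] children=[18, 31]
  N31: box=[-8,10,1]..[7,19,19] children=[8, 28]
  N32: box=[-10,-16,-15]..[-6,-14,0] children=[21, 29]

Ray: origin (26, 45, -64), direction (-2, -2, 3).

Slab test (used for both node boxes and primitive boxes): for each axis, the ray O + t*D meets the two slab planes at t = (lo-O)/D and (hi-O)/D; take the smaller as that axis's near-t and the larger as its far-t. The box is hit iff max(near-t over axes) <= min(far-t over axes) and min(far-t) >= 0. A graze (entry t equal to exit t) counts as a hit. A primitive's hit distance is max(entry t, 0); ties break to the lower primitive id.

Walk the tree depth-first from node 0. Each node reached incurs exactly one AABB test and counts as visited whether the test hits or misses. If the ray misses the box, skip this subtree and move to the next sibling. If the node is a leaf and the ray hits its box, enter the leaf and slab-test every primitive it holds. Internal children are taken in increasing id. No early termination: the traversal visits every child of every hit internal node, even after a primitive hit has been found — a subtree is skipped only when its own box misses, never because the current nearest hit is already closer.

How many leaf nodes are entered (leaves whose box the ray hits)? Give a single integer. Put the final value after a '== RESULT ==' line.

Traverse from the root:
N0 x:[2,23] y:[25/2,61/2] z:[46/3,88/3] -> hit [46/3,23], descend [13, 23]
  N13 x:[16,23] y:[25/2,61/2] z:[49/3,88/3] -> hit [49/3,23], descend [5, 11]
    N5 x:[16,41/2] y:[16,61/2] z:[49/3,64/3] -> hit [49/3,41/2], descend [26, 32]
      N26 x:[17,41/2] y:[16,21] z:[53/3,20] -> hit [53/3,20], descend [2, 25]
        N2 x:[39/2,41/2] y:[18,21] z:[53/3,59/3] -> hit [39/2,59/3] leaf, test {P0@t=39/2}
        N25 x:[17,35/2] y:[16,35/2] z:[19,20] -> miss, prune
      N32 x:[16,18] y:[59/2,61/2] z:[49/3,64/3] -> miss, prune
    N11 x:[33/2,23] y:[25/2,25] z:[68/3,88/3] -> hit [68/3,23], descend [3, 17]
      N3 x:[45/2,23] y:[21,25] z:[68/3,25] -> hit [68/3,23], descend [1, 22]
        N1 x:[45/2,23] y:[45/2,25] z:[68/3,70/3] -> hit [68/3,23] leaf, test {P3@t=68/3}
        N22 x:[45/2,23] y:[21,47/2] z:[23,25] -> hit [23,23] leaf, test {P16@t=23}
      N17 x:[33/2,19] y:[25/2,18] z:[68/3,88/3] -> miss, prune
  N23 x:[2,17] y:[25/2,30] z:[46/3,83/3] -> hit [46/3,17], descend [4, 27]
    N4 x:[2,17] y:[25/2,30] z:[46/3,65/3] -> hit [46/3,17], descend [9, 24]
      N9 x:[5/2,15/2] y:[29/2,30] z:[47/3,65/3] -> miss, prune
      N24 x:[2,17] y:[25/2,33/2] z:[46/3,21] -> hit [46/3,33/2], descend [10, 15]
        N10 x:[2,5] y:[27/2,33/2] z:[59/3,21] -> miss, prune
        N15 x:[31/2,17] y:[25/2,27/2] z:[46/3,50/3] -> miss, prune
    N27 x:[17/2,17] y:[13,29] z:[21,83/3] -> miss, prune

19 AABB tests over nodes [0, 13, 5, 26, 2, 25, 32, 11, 3, 1, 22, 17, 23, 4, 9, 24, 10, 15, 27]; 3 leaves entered; closest P0.

== RESULT ==
3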